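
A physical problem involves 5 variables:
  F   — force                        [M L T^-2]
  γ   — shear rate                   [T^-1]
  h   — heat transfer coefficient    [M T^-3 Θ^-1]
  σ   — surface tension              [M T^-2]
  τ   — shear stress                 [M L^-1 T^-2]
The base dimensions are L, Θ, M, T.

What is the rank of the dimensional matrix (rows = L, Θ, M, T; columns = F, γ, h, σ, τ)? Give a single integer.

Dimensional matrix (L×Θ×M×T by F×γ×h×σ×τ):
  L: [ 1  0  0  0 -1]
  Θ: [ 0  0 -1  0  0]
  M: [ 1  0  1  1  1]
  T: [-2 -1 -3 -2 -2]
Echelon form has 4 nonzero rows (pivots: F,γ,h,σ)

4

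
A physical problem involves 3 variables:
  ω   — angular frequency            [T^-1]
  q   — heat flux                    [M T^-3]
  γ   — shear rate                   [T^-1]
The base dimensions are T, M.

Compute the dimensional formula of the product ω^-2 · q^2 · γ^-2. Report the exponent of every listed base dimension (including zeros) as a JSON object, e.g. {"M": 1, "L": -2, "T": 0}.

{"T": -2, "M": 2}

Dimensional matrix (T×M by ω×q×γ):
  T: [-1 -3 -1]
  M: [ 0  1  0]
  [T]: (-2)·-1+(2)·-3+(-2)·-1 = -2
  [M]: (-2)·0+(2)·1+(-2)·0 = 2
⇒ T^-2 M^2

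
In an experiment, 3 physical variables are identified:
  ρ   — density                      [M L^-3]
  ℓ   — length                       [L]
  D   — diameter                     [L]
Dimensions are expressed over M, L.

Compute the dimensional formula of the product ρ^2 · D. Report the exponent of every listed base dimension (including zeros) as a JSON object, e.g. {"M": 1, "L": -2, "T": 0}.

Write exponents as rows M,L / cols ρ,ℓ,D:
  M: [ 1  0  0]
  L: [-3  1  1]
  [M]: (2)·1+(1)·0 = 2
  [L]: (2)·-3+(1)·1 = -5
⇒ M^2 L^-5

{"M": 2, "L": -5}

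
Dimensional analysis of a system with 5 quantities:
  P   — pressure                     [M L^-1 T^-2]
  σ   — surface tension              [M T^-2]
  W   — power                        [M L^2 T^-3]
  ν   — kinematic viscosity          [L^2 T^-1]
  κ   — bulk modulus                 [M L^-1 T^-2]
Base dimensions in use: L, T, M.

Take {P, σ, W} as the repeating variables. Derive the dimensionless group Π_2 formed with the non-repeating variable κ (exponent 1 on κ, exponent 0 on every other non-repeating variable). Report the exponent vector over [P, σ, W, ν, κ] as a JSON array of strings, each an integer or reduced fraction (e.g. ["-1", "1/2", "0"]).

["-1", "0", "0", "0", "1"]

Dimensional matrix (L×T×M by P×σ×W×ν×κ):
  L: [-1  0  2  2 -1]
  T: [-2 -2 -3 -1 -2]
  M: [ 1  1  1  0  1]
RREF → pivots at {P,σ,W} ⇒ r = 3
Pivot set = {P,σ,W}, free = {ν,κ}
RREF:
  r0: [   1    0    0    0    1]
  r1: [   0    1    0   -1    0]
  r2: [   0    0    1    1    0]
Fix exponent of κ at 1, ν at 0; solve each RREF row for its pivot's exponent:
  r0: exp(P) + (1)·1 = 0 ⇒ exp(P) = -1
  r1: exp(σ) + (0)·1 = 0 ⇒ exp(σ) = 0
  r2: exp(W) + (0)·1 = 0 ⇒ exp(W) = 0
Π_2 = P^-1 · κ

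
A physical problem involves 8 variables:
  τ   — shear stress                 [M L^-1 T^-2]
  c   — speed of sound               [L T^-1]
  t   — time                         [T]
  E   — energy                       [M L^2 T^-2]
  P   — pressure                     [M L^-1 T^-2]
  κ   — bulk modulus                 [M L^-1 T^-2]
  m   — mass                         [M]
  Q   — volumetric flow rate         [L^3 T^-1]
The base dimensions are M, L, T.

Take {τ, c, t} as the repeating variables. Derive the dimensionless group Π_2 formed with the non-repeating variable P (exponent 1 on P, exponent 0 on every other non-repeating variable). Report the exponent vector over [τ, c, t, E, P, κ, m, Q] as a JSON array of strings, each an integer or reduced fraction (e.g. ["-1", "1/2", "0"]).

["-1", "0", "0", "0", "1", "0", "0", "0"]

Exponent matrix [M,L,T] × [τ,c,t,E,P,κ,m,Q]:
  M: [ 1  0  0  1  1  1  1  0]
  L: [-1  1  0  2 -1 -1  0  3]
  T: [-2 -1  1 -2 -2 -2  0 -1]
RREF → pivots at {τ,c,t} ⇒ r = 3
Pivot set = {τ,c,t}, free = {E,P,κ,m,Q}
RREF:
  r0: [   1    0    0    1    1    1    1    0]
  r1: [   0    1    0    3    0    0    1    3]
  r2: [   0    0    1    3    0    0    3    2]
Fix exponent of P at 1, E at 0, κ at 0, m at 0, Q at 0; solve each RREF row for its pivot's exponent:
  r0: exp(τ) + (1)·1 = 0 ⇒ exp(τ) = -1
  r1: exp(c) + (0)·1 = 0 ⇒ exp(c) = 0
  r2: exp(t) + (0)·1 = 0 ⇒ exp(t) = 0
Π_2 = τ^-1 · P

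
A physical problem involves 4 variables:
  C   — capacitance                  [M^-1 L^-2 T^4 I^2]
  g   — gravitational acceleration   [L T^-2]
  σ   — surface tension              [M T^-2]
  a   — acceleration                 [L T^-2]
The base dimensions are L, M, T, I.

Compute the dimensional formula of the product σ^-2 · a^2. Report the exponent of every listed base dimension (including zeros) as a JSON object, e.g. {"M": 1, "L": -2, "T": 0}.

Dimensional matrix (L×M×T×I by C×g×σ×a):
  L: [-2  1  0  1]
  M: [-1  0  1  0]
  T: [ 4 -2 -2 -2]
  I: [ 2  0  0  0]
  [L]: (-2)·0+(2)·1 = 2
  [M]: (-2)·1+(2)·0 = -2
  [T]: (-2)·-2+(2)·-2 = 0
  [I]: (-2)·0+(2)·0 = 0
⇒ L^2 M^-2

{"L": 2, "M": -2, "T": 0, "I": 0}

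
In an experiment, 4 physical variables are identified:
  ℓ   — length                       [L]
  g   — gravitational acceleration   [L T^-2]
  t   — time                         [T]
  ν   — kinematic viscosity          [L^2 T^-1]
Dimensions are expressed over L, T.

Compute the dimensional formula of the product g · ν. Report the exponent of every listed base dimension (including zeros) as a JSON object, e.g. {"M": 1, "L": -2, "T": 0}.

Exponent matrix [L,T] × [ℓ,g,t,ν]:
  L: [ 1  1  0  2]
  T: [ 0 -2  1 -1]
  [L]: (1)·1+(1)·2 = 3
  [T]: (1)·-2+(1)·-1 = -3
⇒ L^3 T^-3

{"L": 3, "T": -3}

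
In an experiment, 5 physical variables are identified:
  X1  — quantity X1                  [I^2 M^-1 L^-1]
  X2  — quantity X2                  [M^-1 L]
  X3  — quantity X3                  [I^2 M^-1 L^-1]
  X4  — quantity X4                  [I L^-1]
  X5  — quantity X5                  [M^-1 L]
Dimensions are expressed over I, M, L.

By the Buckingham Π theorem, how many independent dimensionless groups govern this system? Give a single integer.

Write exponents as rows I,M,L / cols X1,X2,X3,X4,X5:
  I: [ 2  0  2  1  0]
  M: [-1 -1 -1  0 -1]
  L: [-1  1 -1 -1  1]
Echelon form has 2 nonzero rows (pivots: X1,X2)
5 vars − rank 2 = 3 Π groups

3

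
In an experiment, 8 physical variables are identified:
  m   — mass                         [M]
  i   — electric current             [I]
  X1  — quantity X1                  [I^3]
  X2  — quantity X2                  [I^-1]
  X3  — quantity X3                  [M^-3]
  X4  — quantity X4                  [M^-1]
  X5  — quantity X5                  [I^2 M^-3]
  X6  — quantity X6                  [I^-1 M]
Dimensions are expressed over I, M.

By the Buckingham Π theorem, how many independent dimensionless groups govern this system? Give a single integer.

6

Write exponents as rows I,M / cols m,i,X1,X2,X3,X4,X5,X6:
  I: [ 0  1  3 -1  0  0  2 -1]
  M: [ 1  0  0  0 -3 -1 -3  1]
Echelon form has 2 nonzero rows (pivots: m,i)
Π count = n − r = 8 − 2 = 6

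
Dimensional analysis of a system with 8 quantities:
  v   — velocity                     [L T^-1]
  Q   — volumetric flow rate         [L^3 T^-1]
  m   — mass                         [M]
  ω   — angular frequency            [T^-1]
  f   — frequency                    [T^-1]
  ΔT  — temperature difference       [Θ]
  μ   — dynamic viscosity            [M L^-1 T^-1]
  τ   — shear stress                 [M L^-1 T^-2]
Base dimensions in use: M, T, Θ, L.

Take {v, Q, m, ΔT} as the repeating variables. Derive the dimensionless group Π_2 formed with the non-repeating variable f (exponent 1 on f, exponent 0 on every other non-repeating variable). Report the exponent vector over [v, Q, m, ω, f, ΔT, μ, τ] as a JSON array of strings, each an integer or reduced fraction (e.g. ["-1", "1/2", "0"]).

["-3/2", "1/2", "0", "0", "1", "0", "0", "0"]

Dimensional matrix (M×T×Θ×L by v×Q×m×ω×f×ΔT×μ×τ):
  M: [ 0  0  1  0  0  0  1  1]
  T: [-1 -1  0 -1 -1  0 -1 -2]
  Θ: [ 0  0  0  0  0  1  0  0]
  L: [ 1  3  0  0  0  0 -1 -1]
Row reduction gives pivot columns v,Q,m,ΔT; rank = 4
Pivot set = {v,Q,m,ΔT}, free = {ω,f,μ,τ}
RREF:
  r0: [   1    0    0  3/2  3/2    0    2  7/2]
  r1: [   0    1    0 -1/2 -1/2    0   -1 -3/2]
  r2: [   0    0    1    0    0    0    1    1]
  r3: [   0    0    0    0    0    1    0    0]
Fix exponent of f at 1, ω at 0, μ at 0, τ at 0; solve each RREF row for its pivot's exponent:
  r0: exp(v) + (3/2)·1 = 0 ⇒ exp(v) = -3/2
  r1: exp(Q) + (-1/2)·1 = 0 ⇒ exp(Q) = 1/2
  r2: exp(m) + (0)·1 = 0 ⇒ exp(m) = 0
  r3: exp(ΔT) + (0)·1 = 0 ⇒ exp(ΔT) = 0
Π_2 = v^(-3/2) · Q^(1/2) · f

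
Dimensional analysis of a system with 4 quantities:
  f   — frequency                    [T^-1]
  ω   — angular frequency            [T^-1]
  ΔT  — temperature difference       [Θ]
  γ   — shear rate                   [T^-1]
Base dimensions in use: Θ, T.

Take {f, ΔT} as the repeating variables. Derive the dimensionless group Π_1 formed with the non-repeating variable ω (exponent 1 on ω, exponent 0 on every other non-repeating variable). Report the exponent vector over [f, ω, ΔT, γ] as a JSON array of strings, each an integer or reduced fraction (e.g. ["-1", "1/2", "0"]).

["-1", "1", "0", "0"]

Dimensional matrix (Θ×T by f×ω×ΔT×γ):
  Θ: [ 0  0  1  0]
  T: [-1 -1  0 -1]
Row reduction gives pivot columns f,ΔT; rank = 2
Pivot set = {f,ΔT}, free = {ω,γ}
RREF:
  r0: [   1    1    0    1]
  r1: [   0    0    1    0]
Fix exponent of ω at 1, γ at 0; solve each RREF row for its pivot's exponent:
  r0: exp(f) + (1)·1 = 0 ⇒ exp(f) = -1
  r1: exp(ΔT) + (0)·1 = 0 ⇒ exp(ΔT) = 0
Π_1 = f^-1 · ω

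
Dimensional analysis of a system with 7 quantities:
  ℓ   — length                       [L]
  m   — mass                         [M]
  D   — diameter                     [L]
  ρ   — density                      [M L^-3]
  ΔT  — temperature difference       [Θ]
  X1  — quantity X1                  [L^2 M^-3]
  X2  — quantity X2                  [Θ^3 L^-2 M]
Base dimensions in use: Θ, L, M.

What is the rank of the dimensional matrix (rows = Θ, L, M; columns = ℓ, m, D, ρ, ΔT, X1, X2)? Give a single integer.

3

Write exponents as rows Θ,L,M / cols ℓ,m,D,ρ,ΔT,X1,X2:
  Θ: [ 0  0  0  0  1  0  3]
  L: [ 1  0  1 -3  0  2 -2]
  M: [ 0  1  0  1  0 -3  1]
Row reduction gives pivot columns ℓ,m,ΔT; rank = 3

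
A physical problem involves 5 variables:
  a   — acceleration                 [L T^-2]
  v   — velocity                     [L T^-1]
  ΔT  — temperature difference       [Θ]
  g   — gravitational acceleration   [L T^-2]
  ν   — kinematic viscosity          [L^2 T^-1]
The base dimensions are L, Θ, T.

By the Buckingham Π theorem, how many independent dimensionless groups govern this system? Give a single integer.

2

Dimensional matrix (L×Θ×T by a×v×ΔT×g×ν):
  L: [ 1  1  0  1  2]
  Θ: [ 0  0  1  0  0]
  T: [-2 -1  0 -2 -1]
Row reduction gives pivot columns a,v,ΔT; rank = 3
Π count = n − r = 5 − 3 = 2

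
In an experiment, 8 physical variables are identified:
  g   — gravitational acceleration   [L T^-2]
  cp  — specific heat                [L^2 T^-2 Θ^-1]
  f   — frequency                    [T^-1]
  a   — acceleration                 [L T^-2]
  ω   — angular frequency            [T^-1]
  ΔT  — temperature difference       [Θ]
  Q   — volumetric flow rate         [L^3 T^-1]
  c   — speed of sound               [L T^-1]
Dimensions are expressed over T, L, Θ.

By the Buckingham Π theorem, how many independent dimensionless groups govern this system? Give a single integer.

5

Exponent matrix [T,L,Θ] × [g,cp,f,a,ω,ΔT,Q,c]:
  T: [-2 -2 -1 -2 -1  0 -1 -1]
  L: [ 1  2  0  1  0  0  3  1]
  Θ: [ 0 -1  0  0  0  1  0  0]
RREF → pivots at {g,cp,f} ⇒ r = 3
8 vars − rank 3 = 5 Π groups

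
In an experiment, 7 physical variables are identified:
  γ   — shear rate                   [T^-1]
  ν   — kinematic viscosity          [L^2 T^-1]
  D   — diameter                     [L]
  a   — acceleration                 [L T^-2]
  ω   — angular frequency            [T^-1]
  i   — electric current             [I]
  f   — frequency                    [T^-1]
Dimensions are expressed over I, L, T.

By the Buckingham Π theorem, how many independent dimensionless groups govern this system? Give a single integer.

4

Exponent matrix [I,L,T] × [γ,ν,D,a,ω,i,f]:
  I: [ 0  0  0  0  0  1  0]
  L: [ 0  2  1  1  0  0  0]
  T: [-1 -1  0 -2 -1  0 -1]
Row reduction gives pivot columns γ,ν,i; rank = 3
7 vars − rank 3 = 4 Π groups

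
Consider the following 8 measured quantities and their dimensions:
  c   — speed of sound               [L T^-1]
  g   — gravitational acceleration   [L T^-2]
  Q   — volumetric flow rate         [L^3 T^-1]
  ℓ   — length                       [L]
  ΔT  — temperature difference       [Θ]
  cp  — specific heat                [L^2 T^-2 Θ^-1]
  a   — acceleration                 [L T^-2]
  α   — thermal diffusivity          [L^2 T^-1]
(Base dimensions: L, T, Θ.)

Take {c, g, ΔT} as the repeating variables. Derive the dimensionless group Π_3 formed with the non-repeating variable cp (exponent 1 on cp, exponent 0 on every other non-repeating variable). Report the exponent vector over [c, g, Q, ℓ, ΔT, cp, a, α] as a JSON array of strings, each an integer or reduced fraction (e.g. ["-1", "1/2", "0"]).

Dimensional matrix (L×T×Θ by c×g×Q×ℓ×ΔT×cp×a×α):
  L: [ 1  1  3  1  0  2  1  2]
  T: [-1 -2 -1  0  0 -2 -2 -1]
  Θ: [ 0  0  0  0  1 -1  0  0]
RREF → pivots at {c,g,ΔT} ⇒ r = 3
Repeat: c,g,ΔT; free: Q,ℓ,cp,a,α
RREF:
  r0: [   1    0    5    2    0    2    0    3]
  r1: [   0    1   -2   -1    0    0    1   -1]
  r2: [   0    0    0    0    1   -1    0    0]
Fix exponent of cp at 1, Q at 0, ℓ at 0, a at 0, α at 0; solve each RREF row for its pivot's exponent:
  r0: exp(c) + (2)·1 = 0 ⇒ exp(c) = -2
  r1: exp(g) + (0)·1 = 0 ⇒ exp(g) = 0
  r2: exp(ΔT) + (-1)·1 = 0 ⇒ exp(ΔT) = 1
Π_3 = c^-2 · ΔT · cp

["-2", "0", "0", "0", "1", "1", "0", "0"]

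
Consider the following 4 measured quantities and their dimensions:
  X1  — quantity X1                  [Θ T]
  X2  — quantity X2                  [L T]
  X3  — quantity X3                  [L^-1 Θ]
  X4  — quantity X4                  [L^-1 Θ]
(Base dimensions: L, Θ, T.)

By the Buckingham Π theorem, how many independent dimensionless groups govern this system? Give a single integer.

2

Write exponents as rows L,Θ,T / cols X1,X2,X3,X4:
  L: [ 0  1 -1 -1]
  Θ: [ 1  0  1  1]
  T: [ 1  1  0  0]
RREF → pivots at {X1,X2} ⇒ r = 2
Π count = n − r = 4 − 2 = 2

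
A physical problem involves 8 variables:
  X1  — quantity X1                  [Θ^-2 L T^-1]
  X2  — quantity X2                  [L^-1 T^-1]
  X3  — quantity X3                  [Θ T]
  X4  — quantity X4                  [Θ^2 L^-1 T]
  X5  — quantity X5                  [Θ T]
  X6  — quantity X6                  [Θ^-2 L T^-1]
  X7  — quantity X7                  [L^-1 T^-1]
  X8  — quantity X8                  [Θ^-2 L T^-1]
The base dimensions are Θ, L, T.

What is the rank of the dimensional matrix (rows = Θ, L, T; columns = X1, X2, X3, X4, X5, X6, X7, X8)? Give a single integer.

2

Write exponents as rows Θ,L,T / cols X1,X2,X3,X4,X5,X6,X7,X8:
  Θ: [-2  0  1  2  1 -2  0 -2]
  L: [ 1 -1  0 -1  0  1 -1  1]
  T: [-1 -1  1  1  1 -1 -1 -1]
Echelon form has 2 nonzero rows (pivots: X1,X2)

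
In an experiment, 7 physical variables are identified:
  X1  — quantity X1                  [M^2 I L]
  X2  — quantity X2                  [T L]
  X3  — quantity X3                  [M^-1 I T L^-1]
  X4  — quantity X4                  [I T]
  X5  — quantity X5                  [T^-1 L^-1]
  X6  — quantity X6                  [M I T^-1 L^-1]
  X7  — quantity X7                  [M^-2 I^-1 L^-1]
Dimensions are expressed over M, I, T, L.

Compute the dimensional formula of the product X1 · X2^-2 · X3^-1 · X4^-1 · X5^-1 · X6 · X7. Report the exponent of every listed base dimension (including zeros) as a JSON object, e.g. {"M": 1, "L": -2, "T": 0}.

{"M": 2, "I": -1, "T": -4, "L": -1}

Exponent matrix [M,I,T,L] × [X1,X2,X3,X4,X5,X6,X7]:
  M: [ 2  0 -1  0  0  1 -2]
  I: [ 1  0  1  1  0  1 -1]
  T: [ 0  1  1  1 -1 -1  0]
  L: [ 1  1 -1  0 -1 -1 -1]
  [M]: (1)·2+(-2)·0+(-1)·-1+(-1)·0+(-1)·0+(1)·1+(1)·-2 = 2
  [I]: (1)·1+(-2)·0+(-1)·1+(-1)·1+(-1)·0+(1)·1+(1)·-1 = -1
  [T]: (1)·0+(-2)·1+(-1)·1+(-1)·1+(-1)·-1+(1)·-1+(1)·0 = -4
  [L]: (1)·1+(-2)·1+(-1)·-1+(-1)·0+(-1)·-1+(1)·-1+(1)·-1 = -1
⇒ M^2 I^-1 T^-4 L^-1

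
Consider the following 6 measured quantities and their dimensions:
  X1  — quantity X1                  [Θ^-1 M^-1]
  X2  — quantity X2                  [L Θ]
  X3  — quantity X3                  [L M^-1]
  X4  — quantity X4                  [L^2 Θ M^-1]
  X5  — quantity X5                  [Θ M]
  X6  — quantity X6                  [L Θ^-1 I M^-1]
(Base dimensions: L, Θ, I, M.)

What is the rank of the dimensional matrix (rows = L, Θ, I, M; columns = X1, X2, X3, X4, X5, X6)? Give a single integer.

Exponent matrix [L,Θ,I,M] × [X1,X2,X3,X4,X5,X6]:
  L: [ 0  1  1  2  0  1]
  Θ: [-1  1  0  1  1 -1]
  I: [ 0  0  0  0  0  1]
  M: [-1  0 -1 -1  1 -1]
Row reduction gives pivot columns X1,X2,X6; rank = 3

3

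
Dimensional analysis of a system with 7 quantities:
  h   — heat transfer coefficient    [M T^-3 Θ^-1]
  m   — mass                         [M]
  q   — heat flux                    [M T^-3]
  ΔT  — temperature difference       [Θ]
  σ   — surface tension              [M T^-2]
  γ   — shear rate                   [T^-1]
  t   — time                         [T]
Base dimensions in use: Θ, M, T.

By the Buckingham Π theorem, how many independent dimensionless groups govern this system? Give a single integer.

4

Exponent matrix [Θ,M,T] × [h,m,q,ΔT,σ,γ,t]:
  Θ: [-1  0  0  1  0  0  0]
  M: [ 1  1  1  0  1  0  0]
  T: [-3  0 -3  0 -2 -1  1]
Row reduction gives pivot columns h,m,q; rank = 3
7 vars − rank 3 = 4 Π groups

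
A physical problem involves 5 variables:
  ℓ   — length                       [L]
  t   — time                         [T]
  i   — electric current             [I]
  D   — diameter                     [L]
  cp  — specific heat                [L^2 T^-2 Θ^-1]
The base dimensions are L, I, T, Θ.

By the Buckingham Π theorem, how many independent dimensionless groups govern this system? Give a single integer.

Exponent matrix [L,I,T,Θ] × [ℓ,t,i,D,cp]:
  L: [ 1  0  0  1  2]
  I: [ 0  0  1  0  0]
  T: [ 0  1  0  0 -2]
  Θ: [ 0  0  0  0 -1]
RREF → pivots at {ℓ,t,i,cp} ⇒ r = 4
5 vars − rank 4 = 1 Π group

1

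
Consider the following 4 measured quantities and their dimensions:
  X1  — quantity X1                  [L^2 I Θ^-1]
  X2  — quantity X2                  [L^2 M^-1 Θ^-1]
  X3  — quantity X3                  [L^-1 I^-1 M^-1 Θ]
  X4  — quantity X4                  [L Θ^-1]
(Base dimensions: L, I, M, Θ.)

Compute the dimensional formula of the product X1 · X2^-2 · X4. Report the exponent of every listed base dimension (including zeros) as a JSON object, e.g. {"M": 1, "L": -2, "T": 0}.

Dimensional matrix (L×I×M×Θ by X1×X2×X3×X4):
  L: [ 2  2 -1  1]
  I: [ 1  0 -1  0]
  M: [ 0 -1 -1  0]
  Θ: [-1 -1  1 -1]
  [L]: (1)·2+(-2)·2+(1)·1 = -1
  [I]: (1)·1+(-2)·0+(1)·0 = 1
  [M]: (1)·0+(-2)·-1+(1)·0 = 2
  [Θ]: (1)·-1+(-2)·-1+(1)·-1 = 0
⇒ L^-1 I M^2

{"L": -1, "I": 1, "M": 2, "Θ": 0}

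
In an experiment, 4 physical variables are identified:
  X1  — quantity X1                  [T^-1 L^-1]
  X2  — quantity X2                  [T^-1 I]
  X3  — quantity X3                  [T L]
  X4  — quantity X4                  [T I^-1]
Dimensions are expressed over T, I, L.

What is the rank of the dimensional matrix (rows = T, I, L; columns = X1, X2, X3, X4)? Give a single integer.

Dimensional matrix (T×I×L by X1×X2×X3×X4):
  T: [-1 -1  1  1]
  I: [ 0  1  0 -1]
  L: [-1  0  1  0]
Echelon form has 2 nonzero rows (pivots: X1,X2)

2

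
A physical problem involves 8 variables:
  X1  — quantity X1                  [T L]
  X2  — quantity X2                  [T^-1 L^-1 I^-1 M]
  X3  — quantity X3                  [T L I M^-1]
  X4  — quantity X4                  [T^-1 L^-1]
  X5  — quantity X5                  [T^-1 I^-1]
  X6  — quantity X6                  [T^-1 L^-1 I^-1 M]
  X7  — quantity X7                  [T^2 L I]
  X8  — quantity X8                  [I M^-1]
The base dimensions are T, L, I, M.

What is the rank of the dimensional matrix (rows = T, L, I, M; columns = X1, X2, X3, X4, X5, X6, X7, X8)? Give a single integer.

3

Write exponents as rows T,L,I,M / cols X1,X2,X3,X4,X5,X6,X7,X8:
  T: [ 1 -1  1 -1 -1 -1  2  0]
  L: [ 1 -1  1 -1  0 -1  1  0]
  I: [ 0 -1  1  0 -1 -1  1  1]
  M: [ 0  1 -1  0  0  1  0 -1]
RREF → pivots at {X1,X2,X5} ⇒ r = 3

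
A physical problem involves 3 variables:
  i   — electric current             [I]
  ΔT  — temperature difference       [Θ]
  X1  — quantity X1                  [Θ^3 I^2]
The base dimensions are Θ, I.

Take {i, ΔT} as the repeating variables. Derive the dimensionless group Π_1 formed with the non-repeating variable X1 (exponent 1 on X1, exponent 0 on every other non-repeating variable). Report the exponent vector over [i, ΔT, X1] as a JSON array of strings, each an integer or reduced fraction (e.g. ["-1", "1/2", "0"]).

Dimensional matrix (Θ×I by i×ΔT×X1):
  Θ: [ 0  1  3]
  I: [ 1  0  2]
RREF → pivots at {i,ΔT} ⇒ r = 2
Pivot set = {i,ΔT}, free = {X1}
RREF:
  r0: [   1    0    2]
  r1: [   0    1    3]
Fix exponent of X1 at 1; solve each RREF row for its pivot's exponent:
  r0: exp(i) + (2)·1 = 0 ⇒ exp(i) = -2
  r1: exp(ΔT) + (3)·1 = 0 ⇒ exp(ΔT) = -3
Π_1 = i^-2 · ΔT^-3 · X1

["-2", "-3", "1"]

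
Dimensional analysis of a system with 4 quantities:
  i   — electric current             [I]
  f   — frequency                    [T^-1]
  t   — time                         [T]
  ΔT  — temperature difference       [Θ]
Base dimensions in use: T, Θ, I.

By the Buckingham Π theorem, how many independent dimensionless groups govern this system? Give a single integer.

Exponent matrix [T,Θ,I] × [i,f,t,ΔT]:
  T: [ 0 -1  1  0]
  Θ: [ 0  0  0  1]
  I: [ 1  0  0  0]
Row reduction gives pivot columns i,f,ΔT; rank = 3
n=4, r=3 ⇒ 1 dimensionless group

1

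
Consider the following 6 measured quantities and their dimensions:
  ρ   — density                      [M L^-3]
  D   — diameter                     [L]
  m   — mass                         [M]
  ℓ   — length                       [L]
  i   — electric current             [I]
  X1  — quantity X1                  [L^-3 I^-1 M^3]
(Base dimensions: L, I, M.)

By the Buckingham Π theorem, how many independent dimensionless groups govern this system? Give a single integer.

Write exponents as rows L,I,M / cols ρ,D,m,ℓ,i,X1:
  L: [-3  1  0  1  0 -3]
  I: [ 0  0  0  0  1 -1]
  M: [ 1  0  1  0  0  3]
RREF → pivots at {ρ,D,i} ⇒ r = 3
Π count = n − r = 6 − 3 = 3

3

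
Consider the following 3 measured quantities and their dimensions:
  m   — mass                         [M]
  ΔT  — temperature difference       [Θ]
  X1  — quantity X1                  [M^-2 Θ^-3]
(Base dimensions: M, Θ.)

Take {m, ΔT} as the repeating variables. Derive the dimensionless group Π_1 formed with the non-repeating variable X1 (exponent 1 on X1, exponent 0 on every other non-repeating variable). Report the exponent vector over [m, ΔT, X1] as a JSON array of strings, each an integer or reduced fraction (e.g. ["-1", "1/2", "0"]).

["2", "3", "1"]

Exponent matrix [M,Θ] × [m,ΔT,X1]:
  M: [ 1  0 -2]
  Θ: [ 0  1 -3]
RREF → pivots at {m,ΔT} ⇒ r = 2
Repeat: m,ΔT; free: X1
RREF:
  r0: [   1    0   -2]
  r1: [   0    1   -3]
Fix exponent of X1 at 1; solve each RREF row for its pivot's exponent:
  r0: exp(m) + (-2)·1 = 0 ⇒ exp(m) = 2
  r1: exp(ΔT) + (-3)·1 = 0 ⇒ exp(ΔT) = 3
Π_1 = m^2 · ΔT^3 · X1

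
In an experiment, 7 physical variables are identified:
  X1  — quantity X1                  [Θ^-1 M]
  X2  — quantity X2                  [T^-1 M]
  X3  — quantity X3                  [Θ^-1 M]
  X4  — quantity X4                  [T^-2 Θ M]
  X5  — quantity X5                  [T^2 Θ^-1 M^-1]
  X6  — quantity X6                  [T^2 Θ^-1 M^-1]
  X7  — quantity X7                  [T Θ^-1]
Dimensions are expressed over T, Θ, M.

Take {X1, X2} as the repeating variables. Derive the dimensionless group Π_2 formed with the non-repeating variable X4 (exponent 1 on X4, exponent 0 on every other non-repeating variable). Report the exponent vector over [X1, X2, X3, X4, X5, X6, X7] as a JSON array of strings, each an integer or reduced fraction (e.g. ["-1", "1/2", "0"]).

["1", "-2", "0", "1", "0", "0", "0"]

Dimensional matrix (T×Θ×M by X1×X2×X3×X4×X5×X6×X7):
  T: [ 0 -1  0 -2  2  2  1]
  Θ: [-1  0 -1  1 -1 -1 -1]
  M: [ 1  1  1  1 -1 -1  0]
RREF → pivots at {X1,X2} ⇒ r = 2
Repeat: X1,X2; free: X3,X4,X5,X6,X7
RREF:
  r0: [   1    0    1   -1    1    1    1]
  r1: [   0    1    0    2   -2   -2   -1]
  r2: [   0    0    0    0    0    0    0]
Fix exponent of X4 at 1, X3 at 0, X5 at 0, X6 at 0, X7 at 0; solve each RREF row for its pivot's exponent:
  r0: exp(X1) + (-1)·1 = 0 ⇒ exp(X1) = 1
  r1: exp(X2) + (2)·1 = 0 ⇒ exp(X2) = -2
Π_2 = X1 · X2^-2 · X4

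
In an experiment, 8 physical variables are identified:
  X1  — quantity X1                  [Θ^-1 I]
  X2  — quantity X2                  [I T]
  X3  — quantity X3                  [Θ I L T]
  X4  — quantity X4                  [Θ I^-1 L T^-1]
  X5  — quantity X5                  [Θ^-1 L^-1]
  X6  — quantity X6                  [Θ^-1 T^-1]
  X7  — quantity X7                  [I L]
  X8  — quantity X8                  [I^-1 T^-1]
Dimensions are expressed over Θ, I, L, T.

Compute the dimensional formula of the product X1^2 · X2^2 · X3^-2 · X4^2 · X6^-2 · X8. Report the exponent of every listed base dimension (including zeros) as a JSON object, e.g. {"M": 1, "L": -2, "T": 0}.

Write exponents as rows Θ,I,L,T / cols X1,X2,X3,X4,X5,X6,X7,X8:
  Θ: [-1  0  1  1 -1 -1  0  0]
  I: [ 1  1  1 -1  0  0  1 -1]
  L: [ 0  0  1  1 -1  0  1  0]
  T: [ 0  1  1 -1  0 -1  0 -1]
  [Θ]: (2)·-1+(2)·0+(-2)·1+(2)·1+(-2)·-1+(1)·0 = 0
  [I]: (2)·1+(2)·1+(-2)·1+(2)·-1+(-2)·0+(1)·-1 = -1
  [L]: (2)·0+(2)·0+(-2)·1+(2)·1+(-2)·0+(1)·0 = 0
  [T]: (2)·0+(2)·1+(-2)·1+(2)·-1+(-2)·-1+(1)·-1 = -1
⇒ I^-1 T^-1

{"Θ": 0, "I": -1, "L": 0, "T": -1}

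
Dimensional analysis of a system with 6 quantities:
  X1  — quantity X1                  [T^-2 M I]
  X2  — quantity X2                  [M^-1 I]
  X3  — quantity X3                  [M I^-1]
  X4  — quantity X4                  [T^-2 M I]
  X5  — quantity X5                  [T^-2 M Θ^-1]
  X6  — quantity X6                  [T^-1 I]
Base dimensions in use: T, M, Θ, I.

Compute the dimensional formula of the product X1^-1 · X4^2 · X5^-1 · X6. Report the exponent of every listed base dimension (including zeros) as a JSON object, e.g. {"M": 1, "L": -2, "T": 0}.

Exponent matrix [T,M,Θ,I] × [X1,X2,X3,X4,X5,X6]:
  T: [-2  0  0 -2 -2 -1]
  M: [ 1 -1  1  1  1  0]
  Θ: [ 0  0  0  0 -1  0]
  I: [ 1  1 -1  1  0  1]
  [T]: (-1)·-2+(2)·-2+(-1)·-2+(1)·-1 = -1
  [M]: (-1)·1+(2)·1+(-1)·1+(1)·0 = 0
  [Θ]: (-1)·0+(2)·0+(-1)·-1+(1)·0 = 1
  [I]: (-1)·1+(2)·1+(-1)·0+(1)·1 = 2
⇒ T^-1 Θ I^2

{"T": -1, "M": 0, "Θ": 1, "I": 2}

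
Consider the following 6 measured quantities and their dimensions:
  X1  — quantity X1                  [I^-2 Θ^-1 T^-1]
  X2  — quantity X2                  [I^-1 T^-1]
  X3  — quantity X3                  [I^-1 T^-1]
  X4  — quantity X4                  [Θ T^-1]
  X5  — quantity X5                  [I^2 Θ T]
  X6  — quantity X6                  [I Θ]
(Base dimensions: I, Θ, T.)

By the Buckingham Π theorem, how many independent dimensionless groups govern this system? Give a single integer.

4

Exponent matrix [I,Θ,T] × [X1,X2,X3,X4,X5,X6]:
  I: [-2 -1 -1  0  2  1]
  Θ: [-1  0  0  1  1  1]
  T: [-1 -1 -1 -1  1  0]
Row reduction gives pivot columns X1,X2; rank = 2
n=6, r=2 ⇒ 4 dimensionless groups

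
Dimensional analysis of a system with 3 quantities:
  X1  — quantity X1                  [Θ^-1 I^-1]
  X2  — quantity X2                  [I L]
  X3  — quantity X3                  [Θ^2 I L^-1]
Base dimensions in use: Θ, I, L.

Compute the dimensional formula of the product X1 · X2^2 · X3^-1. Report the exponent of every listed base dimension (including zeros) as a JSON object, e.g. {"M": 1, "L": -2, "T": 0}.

Exponent matrix [Θ,I,L] × [X1,X2,X3]:
  Θ: [-1  0  2]
  I: [-1  1  1]
  L: [ 0  1 -1]
  [Θ]: (1)·-1+(2)·0+(-1)·2 = -3
  [I]: (1)·-1+(2)·1+(-1)·1 = 0
  [L]: (1)·0+(2)·1+(-1)·-1 = 3
⇒ Θ^-3 L^3

{"Θ": -3, "I": 0, "L": 3}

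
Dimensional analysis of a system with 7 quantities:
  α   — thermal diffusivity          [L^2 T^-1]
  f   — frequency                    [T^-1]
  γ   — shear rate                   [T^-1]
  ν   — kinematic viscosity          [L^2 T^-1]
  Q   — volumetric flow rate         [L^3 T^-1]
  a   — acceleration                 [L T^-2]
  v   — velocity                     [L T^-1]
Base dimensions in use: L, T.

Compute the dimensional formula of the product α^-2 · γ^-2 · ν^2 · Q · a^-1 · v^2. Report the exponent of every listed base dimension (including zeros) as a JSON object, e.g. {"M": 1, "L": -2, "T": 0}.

Write exponents as rows L,T / cols α,f,γ,ν,Q,a,v:
  L: [ 2  0  0  2  3  1  1]
  T: [-1 -1 -1 -1 -1 -2 -1]
  [L]: (-2)·2+(-2)·0+(2)·2+(1)·3+(-1)·1+(2)·1 = 4
  [T]: (-2)·-1+(-2)·-1+(2)·-1+(1)·-1+(-1)·-2+(2)·-1 = 1
⇒ L^4 T

{"L": 4, "T": 1}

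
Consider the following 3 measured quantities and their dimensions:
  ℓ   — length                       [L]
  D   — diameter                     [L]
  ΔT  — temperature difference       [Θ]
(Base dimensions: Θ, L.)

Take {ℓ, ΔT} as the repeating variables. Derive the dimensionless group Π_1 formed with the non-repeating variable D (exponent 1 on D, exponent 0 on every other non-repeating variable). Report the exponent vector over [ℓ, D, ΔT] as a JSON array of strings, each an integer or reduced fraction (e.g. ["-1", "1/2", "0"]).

["-1", "1", "0"]

Write exponents as rows Θ,L / cols ℓ,D,ΔT:
  Θ: [ 0  0  1]
  L: [ 1  1  0]
RREF → pivots at {ℓ,ΔT} ⇒ r = 2
Pivot set = {ℓ,ΔT}, free = {D}
RREF:
  r0: [   1    1    0]
  r1: [   0    0    1]
Fix exponent of D at 1; solve each RREF row for its pivot's exponent:
  r0: exp(ℓ) + (1)·1 = 0 ⇒ exp(ℓ) = -1
  r1: exp(ΔT) + (0)·1 = 0 ⇒ exp(ΔT) = 0
Π_1 = ℓ^-1 · D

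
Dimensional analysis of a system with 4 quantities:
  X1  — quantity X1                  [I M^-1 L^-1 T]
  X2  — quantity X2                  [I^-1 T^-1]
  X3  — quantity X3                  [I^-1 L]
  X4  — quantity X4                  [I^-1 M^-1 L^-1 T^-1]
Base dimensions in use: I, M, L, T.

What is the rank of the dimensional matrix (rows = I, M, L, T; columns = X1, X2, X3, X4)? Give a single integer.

3

Exponent matrix [I,M,L,T] × [X1,X2,X3,X4]:
  I: [ 1 -1 -1 -1]
  M: [-1  0  0 -1]
  L: [-1  0  1 -1]
  T: [ 1 -1  0 -1]
RREF → pivots at {X1,X2,X3} ⇒ r = 3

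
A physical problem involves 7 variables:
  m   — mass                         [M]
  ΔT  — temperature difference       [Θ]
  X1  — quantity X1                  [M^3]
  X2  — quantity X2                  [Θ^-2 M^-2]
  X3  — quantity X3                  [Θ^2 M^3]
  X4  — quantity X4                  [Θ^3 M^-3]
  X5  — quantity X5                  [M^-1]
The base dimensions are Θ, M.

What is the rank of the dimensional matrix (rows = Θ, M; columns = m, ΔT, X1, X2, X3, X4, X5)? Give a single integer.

Dimensional matrix (Θ×M by m×ΔT×X1×X2×X3×X4×X5):
  Θ: [ 0  1  0 -2  2  3  0]
  M: [ 1  0  3 -2  3 -3 -1]
RREF → pivots at {m,ΔT} ⇒ r = 2

2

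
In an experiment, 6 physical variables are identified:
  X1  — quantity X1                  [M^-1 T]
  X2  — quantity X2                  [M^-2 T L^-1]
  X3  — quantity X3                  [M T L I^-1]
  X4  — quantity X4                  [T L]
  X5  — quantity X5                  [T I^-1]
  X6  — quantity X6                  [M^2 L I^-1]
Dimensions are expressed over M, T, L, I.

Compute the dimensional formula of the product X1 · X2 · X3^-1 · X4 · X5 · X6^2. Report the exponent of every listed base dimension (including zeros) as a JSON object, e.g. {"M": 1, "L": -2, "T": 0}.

{"M": 0, "T": 3, "L": 1, "I": -2}

Exponent matrix [M,T,L,I] × [X1,X2,X3,X4,X5,X6]:
  M: [-1 -2  1  0  0  2]
  T: [ 1  1  1  1  1  0]
  L: [ 0 -1  1  1  0  1]
  I: [ 0  0 -1  0 -1 -1]
  [M]: (1)·-1+(1)·-2+(-1)·1+(1)·0+(1)·0+(2)·2 = 0
  [T]: (1)·1+(1)·1+(-1)·1+(1)·1+(1)·1+(2)·0 = 3
  [L]: (1)·0+(1)·-1+(-1)·1+(1)·1+(1)·0+(2)·1 = 1
  [I]: (1)·0+(1)·0+(-1)·-1+(1)·0+(1)·-1+(2)·-1 = -2
⇒ T^3 L I^-2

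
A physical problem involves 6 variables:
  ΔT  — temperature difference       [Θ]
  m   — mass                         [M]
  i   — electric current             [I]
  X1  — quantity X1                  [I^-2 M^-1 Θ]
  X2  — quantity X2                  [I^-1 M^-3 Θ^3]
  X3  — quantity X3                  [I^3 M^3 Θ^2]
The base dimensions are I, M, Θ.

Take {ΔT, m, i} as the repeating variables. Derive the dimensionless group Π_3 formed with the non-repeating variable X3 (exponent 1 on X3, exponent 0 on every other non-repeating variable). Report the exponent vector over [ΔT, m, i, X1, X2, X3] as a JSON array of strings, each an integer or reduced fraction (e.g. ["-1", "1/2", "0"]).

["-2", "-3", "-3", "0", "0", "1"]

Dimensional matrix (I×M×Θ by ΔT×m×i×X1×X2×X3):
  I: [ 0  0  1 -2 -1  3]
  M: [ 0  1  0 -1 -3  3]
  Θ: [ 1  0  0  1  3  2]
Echelon form has 3 nonzero rows (pivots: ΔT,m,i)
Repeat: ΔT,m,i; free: X1,X2,X3
RREF:
  r0: [   1    0    0    1    3    2]
  r1: [   0    1    0   -1   -3    3]
  r2: [   0    0    1   -2   -1    3]
Fix exponent of X3 at 1, X1 at 0, X2 at 0; solve each RREF row for its pivot's exponent:
  r0: exp(ΔT) + (2)·1 = 0 ⇒ exp(ΔT) = -2
  r1: exp(m) + (3)·1 = 0 ⇒ exp(m) = -3
  r2: exp(i) + (3)·1 = 0 ⇒ exp(i) = -3
Π_3 = ΔT^-2 · m^-3 · i^-3 · X3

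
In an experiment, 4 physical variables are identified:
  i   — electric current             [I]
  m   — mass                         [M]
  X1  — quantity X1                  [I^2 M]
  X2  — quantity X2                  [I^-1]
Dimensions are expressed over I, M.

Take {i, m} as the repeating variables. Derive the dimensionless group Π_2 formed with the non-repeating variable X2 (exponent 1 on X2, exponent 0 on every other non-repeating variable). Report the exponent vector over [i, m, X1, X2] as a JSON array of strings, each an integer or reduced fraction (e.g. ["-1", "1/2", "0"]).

Write exponents as rows I,M / cols i,m,X1,X2:
  I: [ 1  0  2 -1]
  M: [ 0  1  1  0]
RREF → pivots at {i,m} ⇒ r = 2
Repeat: i,m; free: X1,X2
RREF:
  r0: [   1    0    2   -1]
  r1: [   0    1    1    0]
Fix exponent of X2 at 1, X1 at 0; solve each RREF row for its pivot's exponent:
  r0: exp(i) + (-1)·1 = 0 ⇒ exp(i) = 1
  r1: exp(m) + (0)·1 = 0 ⇒ exp(m) = 0
Π_2 = i · X2

["1", "0", "0", "1"]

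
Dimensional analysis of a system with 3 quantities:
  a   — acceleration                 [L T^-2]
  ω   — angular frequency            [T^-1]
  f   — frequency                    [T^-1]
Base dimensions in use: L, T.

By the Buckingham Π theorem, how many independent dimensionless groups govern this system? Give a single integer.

Dimensional matrix (L×T by a×ω×f):
  L: [ 1  0  0]
  T: [-2 -1 -1]
Row reduction gives pivot columns a,ω; rank = 2
3 vars − rank 2 = 1 Π group

1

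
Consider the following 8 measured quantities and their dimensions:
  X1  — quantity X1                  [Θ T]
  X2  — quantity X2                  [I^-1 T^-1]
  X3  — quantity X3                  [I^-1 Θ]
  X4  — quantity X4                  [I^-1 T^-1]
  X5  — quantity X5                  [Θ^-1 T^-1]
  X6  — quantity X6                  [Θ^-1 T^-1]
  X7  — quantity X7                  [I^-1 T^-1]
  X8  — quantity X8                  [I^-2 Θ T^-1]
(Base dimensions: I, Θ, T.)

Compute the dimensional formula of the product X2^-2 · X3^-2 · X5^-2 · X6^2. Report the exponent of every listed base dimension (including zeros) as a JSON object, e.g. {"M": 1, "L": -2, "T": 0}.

Dimensional matrix (I×Θ×T by X1×X2×X3×X4×X5×X6×X7×X8):
  I: [ 0 -1 -1 -1  0  0 -1 -2]
  Θ: [ 1  0  1  0 -1 -1  0  1]
  T: [ 1 -1  0 -1 -1 -1 -1 -1]
  [I]: (-2)·-1+(-2)·-1+(-2)·0+(2)·0 = 4
  [Θ]: (-2)·0+(-2)·1+(-2)·-1+(2)·-1 = -2
  [T]: (-2)·-1+(-2)·0+(-2)·-1+(2)·-1 = 2
⇒ I^4 Θ^-2 T^2

{"I": 4, "Θ": -2, "T": 2}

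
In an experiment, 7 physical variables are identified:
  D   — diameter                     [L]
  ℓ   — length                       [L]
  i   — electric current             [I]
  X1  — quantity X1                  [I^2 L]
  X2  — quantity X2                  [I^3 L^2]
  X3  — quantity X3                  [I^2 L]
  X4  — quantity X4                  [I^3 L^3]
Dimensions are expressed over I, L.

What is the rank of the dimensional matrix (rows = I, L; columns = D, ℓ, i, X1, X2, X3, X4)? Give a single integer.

Write exponents as rows I,L / cols D,ℓ,i,X1,X2,X3,X4:
  I: [ 0  0  1  2  3  2  3]
  L: [ 1  1  0  1  2  1  3]
RREF → pivots at {D,i} ⇒ r = 2

2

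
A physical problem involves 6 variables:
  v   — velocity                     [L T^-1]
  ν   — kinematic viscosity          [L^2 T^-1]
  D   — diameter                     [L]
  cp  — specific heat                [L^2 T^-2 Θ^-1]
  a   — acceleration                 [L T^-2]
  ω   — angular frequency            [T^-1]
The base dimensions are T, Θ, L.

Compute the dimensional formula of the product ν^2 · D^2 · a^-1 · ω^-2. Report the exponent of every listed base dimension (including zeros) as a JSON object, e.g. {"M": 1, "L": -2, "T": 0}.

Exponent matrix [T,Θ,L] × [v,ν,D,cp,a,ω]:
  T: [-1 -1  0 -2 -2 -1]
  Θ: [ 0  0  0 -1  0  0]
  L: [ 1  2  1  2  1  0]
  [T]: (2)·-1+(2)·0+(-1)·-2+(-2)·-1 = 2
  [Θ]: (2)·0+(2)·0+(-1)·0+(-2)·0 = 0
  [L]: (2)·2+(2)·1+(-1)·1+(-2)·0 = 5
⇒ T^2 L^5

{"T": 2, "Θ": 0, "L": 5}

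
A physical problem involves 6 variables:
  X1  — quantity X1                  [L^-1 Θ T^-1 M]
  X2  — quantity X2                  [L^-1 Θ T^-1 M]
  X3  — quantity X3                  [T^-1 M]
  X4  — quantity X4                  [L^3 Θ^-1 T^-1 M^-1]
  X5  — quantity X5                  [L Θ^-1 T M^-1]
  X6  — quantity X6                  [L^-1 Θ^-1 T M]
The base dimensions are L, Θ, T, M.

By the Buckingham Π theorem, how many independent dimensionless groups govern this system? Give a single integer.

3

Dimensional matrix (L×Θ×T×M by X1×X2×X3×X4×X5×X6):
  L: [-1 -1  0  3  1 -1]
  Θ: [ 1  1  0 -1 -1 -1]
  T: [-1 -1 -1 -1  1  1]
  M: [ 1  1  1 -1 -1  1]
Echelon form has 3 nonzero rows (pivots: X1,X3,X4)
n=6, r=3 ⇒ 3 dimensionless groups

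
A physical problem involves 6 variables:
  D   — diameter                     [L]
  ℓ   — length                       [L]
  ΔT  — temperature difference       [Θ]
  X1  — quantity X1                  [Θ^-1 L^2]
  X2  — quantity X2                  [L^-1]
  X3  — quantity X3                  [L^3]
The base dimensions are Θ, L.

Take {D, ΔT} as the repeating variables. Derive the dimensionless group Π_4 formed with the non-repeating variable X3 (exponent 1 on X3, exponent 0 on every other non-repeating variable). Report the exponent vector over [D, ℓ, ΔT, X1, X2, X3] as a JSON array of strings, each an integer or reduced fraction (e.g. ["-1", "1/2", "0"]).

["-3", "0", "0", "0", "0", "1"]

Write exponents as rows Θ,L / cols D,ℓ,ΔT,X1,X2,X3:
  Θ: [ 0  0  1 -1  0  0]
  L: [ 1  1  0  2 -1  3]
Echelon form has 2 nonzero rows (pivots: D,ΔT)
Repeat: D,ΔT; free: ℓ,X1,X2,X3
RREF:
  r0: [   1    1    0    2   -1    3]
  r1: [   0    0    1   -1    0    0]
Fix exponent of X3 at 1, ℓ at 0, X1 at 0, X2 at 0; solve each RREF row for its pivot's exponent:
  r0: exp(D) + (3)·1 = 0 ⇒ exp(D) = -3
  r1: exp(ΔT) + (0)·1 = 0 ⇒ exp(ΔT) = 0
Π_4 = D^-3 · X3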